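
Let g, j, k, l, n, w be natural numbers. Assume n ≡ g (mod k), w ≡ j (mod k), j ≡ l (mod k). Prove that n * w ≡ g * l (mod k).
w ≡ j (mod k) and j ≡ l (mod k), therefore w ≡ l (mod k). n ≡ g (mod k), so n * w ≡ g * l (mod k).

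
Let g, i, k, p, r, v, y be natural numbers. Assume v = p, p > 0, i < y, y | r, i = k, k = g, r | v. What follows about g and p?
g < p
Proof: i = k and k = g, hence i = g. v = p and r | v, so r | p. y | r, so y | p. p > 0, so y ≤ p. Since i < y, i < p. Since i = g, g < p.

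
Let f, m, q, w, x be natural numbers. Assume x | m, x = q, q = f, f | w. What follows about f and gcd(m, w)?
f | gcd(m, w)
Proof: x = q and q = f, so x = f. Since x | m, f | m. Since f | w, f | gcd(m, w).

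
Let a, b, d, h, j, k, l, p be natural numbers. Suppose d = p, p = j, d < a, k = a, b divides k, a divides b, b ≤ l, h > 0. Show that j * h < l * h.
From d = p and p = j, d = j. Since d < a, j < a. k = a and b divides k, so b divides a. a divides b, so b = a. Because b ≤ l, a ≤ l. Since j < a, j < l. Combining with h > 0, by multiplying by a positive, j * h < l * h.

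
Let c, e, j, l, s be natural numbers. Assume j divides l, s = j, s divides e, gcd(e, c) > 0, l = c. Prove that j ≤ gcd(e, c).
s = j and s divides e, thus j divides e. Since l = c and j divides l, j divides c. j divides e, so j divides gcd(e, c). gcd(e, c) > 0, so j ≤ gcd(e, c).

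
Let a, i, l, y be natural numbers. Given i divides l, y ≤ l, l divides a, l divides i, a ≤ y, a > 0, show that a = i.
From i divides l and l divides i, i = l. From l divides a and a > 0, l ≤ a. a ≤ y and y ≤ l, so a ≤ l. l ≤ a, so l = a. Since i = l, i = a. Then a = i.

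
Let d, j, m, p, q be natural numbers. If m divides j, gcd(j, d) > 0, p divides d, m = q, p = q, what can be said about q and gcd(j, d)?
q ≤ gcd(j, d)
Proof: m = q and m divides j, so q divides j. Since p = q and p divides d, q divides d. From q divides j, q divides gcd(j, d). Since gcd(j, d) > 0, q ≤ gcd(j, d).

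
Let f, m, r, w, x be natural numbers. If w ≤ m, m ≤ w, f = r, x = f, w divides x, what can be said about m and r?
m divides r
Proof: From w ≤ m and m ≤ w, w = m. x = f and w divides x, thus w divides f. Since f = r, w divides r. w = m, so m divides r.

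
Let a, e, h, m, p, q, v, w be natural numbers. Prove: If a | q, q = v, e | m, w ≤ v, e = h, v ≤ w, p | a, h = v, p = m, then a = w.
Since q = v and a | q, a | v. e = h and e | m, thus h | m. Since h = v, v | m. Because p = m and p | a, m | a. Since v | m, v | a. Since a | v, a = v. v ≤ w and w ≤ v, thus v = w. Since a = v, a = w.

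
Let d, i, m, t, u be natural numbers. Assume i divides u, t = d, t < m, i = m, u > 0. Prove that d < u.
Since t = d and t < m, d < m. i divides u and u > 0, so i ≤ u. i = m, so m ≤ u. d < m, so d < u.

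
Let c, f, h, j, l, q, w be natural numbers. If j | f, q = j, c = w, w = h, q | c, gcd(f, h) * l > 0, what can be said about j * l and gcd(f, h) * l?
j * l ≤ gcd(f, h) * l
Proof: c = w and w = h, thus c = h. Since q | c, q | h. q = j, so j | h. Since j | f, j | gcd(f, h). Then j * l | gcd(f, h) * l. Since gcd(f, h) * l > 0, j * l ≤ gcd(f, h) * l.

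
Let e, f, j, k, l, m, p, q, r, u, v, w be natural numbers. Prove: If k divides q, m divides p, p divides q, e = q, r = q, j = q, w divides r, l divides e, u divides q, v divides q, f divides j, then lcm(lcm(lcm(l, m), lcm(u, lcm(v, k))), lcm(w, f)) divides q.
Because e = q and l divides e, l divides q. Since m divides p and p divides q, m divides q. Because l divides q, lcm(l, m) divides q. Since v divides q and k divides q, lcm(v, k) divides q. u divides q, so lcm(u, lcm(v, k)) divides q. Since lcm(l, m) divides q, lcm(lcm(l, m), lcm(u, lcm(v, k))) divides q. r = q and w divides r, so w divides q. Since j = q and f divides j, f divides q. Since w divides q, lcm(w, f) divides q. lcm(lcm(l, m), lcm(u, lcm(v, k))) divides q, so lcm(lcm(lcm(l, m), lcm(u, lcm(v, k))), lcm(w, f)) divides q.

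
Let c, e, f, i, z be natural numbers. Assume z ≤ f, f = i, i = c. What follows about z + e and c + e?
z + e ≤ c + e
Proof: Because f = i and i = c, f = c. z ≤ f, so z ≤ c. Then z + e ≤ c + e.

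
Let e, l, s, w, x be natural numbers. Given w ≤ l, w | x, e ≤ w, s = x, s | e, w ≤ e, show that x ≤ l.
e ≤ w and w ≤ e, therefore e = w. Since s = x and s | e, x | e. e = w, so x | w. w | x, so w = x. Since w ≤ l, x ≤ l.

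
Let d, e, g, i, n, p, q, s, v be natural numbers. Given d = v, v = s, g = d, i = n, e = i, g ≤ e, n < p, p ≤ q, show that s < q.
d = v and v = s, so d = s. From e = i and g ≤ e, g ≤ i. Since i = n, g ≤ n. Because n < p and p ≤ q, n < q. Since g ≤ n, g < q. Since g = d, d < q. Since d = s, s < q.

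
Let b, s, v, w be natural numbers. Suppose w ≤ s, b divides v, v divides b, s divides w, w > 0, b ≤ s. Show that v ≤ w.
s divides w and w > 0, hence s ≤ w. Since w ≤ s, s = w. b divides v and v divides b, therefore b = v. Since b ≤ s, v ≤ s. From s = w, v ≤ w.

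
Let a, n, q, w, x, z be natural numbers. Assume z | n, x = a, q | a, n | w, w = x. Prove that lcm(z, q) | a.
From w = x and n | w, n | x. x = a, so n | a. z | n, so z | a. From q | a, lcm(z, q) | a.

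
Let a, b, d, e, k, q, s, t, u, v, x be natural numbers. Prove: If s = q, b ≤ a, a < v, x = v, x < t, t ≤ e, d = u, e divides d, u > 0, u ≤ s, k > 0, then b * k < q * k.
b ≤ a and a < v, therefore b < v. Since x = v and x < t, v < t. Since t ≤ e, v < e. b < v, so b < e. Since d = u and e divides d, e divides u. u > 0, so e ≤ u. Since u ≤ s, e ≤ s. b < e, so b < s. From s = q, b < q. Since k > 0, by multiplying by a positive, b * k < q * k.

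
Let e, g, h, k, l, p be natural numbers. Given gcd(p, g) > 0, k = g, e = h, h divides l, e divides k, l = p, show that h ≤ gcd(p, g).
Since l = p and h divides l, h divides p. k = g and e divides k, therefore e divides g. Since e = h, h divides g. Since h divides p, h divides gcd(p, g). Since gcd(p, g) > 0, h ≤ gcd(p, g).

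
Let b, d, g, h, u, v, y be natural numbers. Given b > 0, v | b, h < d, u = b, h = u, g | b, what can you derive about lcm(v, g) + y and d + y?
lcm(v, g) + y < d + y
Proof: v | b and g | b, thus lcm(v, g) | b. Since b > 0, lcm(v, g) ≤ b. Because h = u and u = b, h = b. h < d, so b < d. lcm(v, g) ≤ b, so lcm(v, g) < d. Then lcm(v, g) + y < d + y.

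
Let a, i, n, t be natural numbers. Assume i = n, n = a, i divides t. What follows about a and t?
a divides t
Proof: Since i = n and n = a, i = a. i divides t, so a divides t.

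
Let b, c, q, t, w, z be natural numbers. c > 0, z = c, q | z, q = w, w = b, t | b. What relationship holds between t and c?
t ≤ c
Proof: q = w and w = b, thus q = b. q | z, so b | z. Since z = c, b | c. Since t | b, t | c. Since c > 0, t ≤ c.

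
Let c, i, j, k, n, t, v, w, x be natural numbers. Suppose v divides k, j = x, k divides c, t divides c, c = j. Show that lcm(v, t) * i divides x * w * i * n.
c = j and j = x, therefore c = x. Since v divides k and k divides c, v divides c. t divides c, so lcm(v, t) divides c. Since c = x, lcm(v, t) divides x. Then lcm(v, t) divides x * w. Then lcm(v, t) * i divides x * w * i. Then lcm(v, t) * i divides x * w * i * n.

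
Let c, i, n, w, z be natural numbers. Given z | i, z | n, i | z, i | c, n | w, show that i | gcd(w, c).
z | i and i | z, therefore z = i. z | n and n | w, thus z | w. z = i, so i | w. From i | c, i | gcd(w, c).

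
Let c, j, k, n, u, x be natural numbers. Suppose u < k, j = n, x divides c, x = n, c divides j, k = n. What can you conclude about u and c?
u < c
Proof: x = n and x divides c, thus n divides c. From j = n and c divides j, c divides n. Since n divides c, n = c. k = n, so k = c. u < k, so u < c.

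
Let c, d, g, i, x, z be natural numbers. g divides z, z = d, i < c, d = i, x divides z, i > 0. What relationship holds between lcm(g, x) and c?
lcm(g, x) < c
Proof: Since z = d and d = i, z = i. From g divides z and x divides z, lcm(g, x) divides z. Since z = i, lcm(g, x) divides i. i > 0, so lcm(g, x) ≤ i. Since i < c, lcm(g, x) < c.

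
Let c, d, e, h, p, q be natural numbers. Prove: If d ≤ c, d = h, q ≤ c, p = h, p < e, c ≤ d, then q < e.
c ≤ d and d ≤ c, therefore c = d. Since d = h, c = h. Since q ≤ c, q ≤ h. Since p = h and p < e, h < e. Since q ≤ h, q < e.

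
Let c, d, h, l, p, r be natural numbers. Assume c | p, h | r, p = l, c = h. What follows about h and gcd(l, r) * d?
h | gcd(l, r) * d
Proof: From c = h and c | p, h | p. p = l, so h | l. Since h | r, h | gcd(l, r). Then h | gcd(l, r) * d.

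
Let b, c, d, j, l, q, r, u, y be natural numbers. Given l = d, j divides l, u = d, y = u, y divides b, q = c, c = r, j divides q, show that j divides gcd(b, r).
From l = d and j divides l, j divides d. From y = u and y divides b, u divides b. Since u = d, d divides b. Since j divides d, j divides b. From q = c and c = r, q = r. Since j divides q, j divides r. From j divides b, j divides gcd(b, r).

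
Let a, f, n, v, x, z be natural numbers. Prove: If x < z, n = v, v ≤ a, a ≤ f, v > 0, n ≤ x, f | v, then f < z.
v ≤ a and a ≤ f, therefore v ≤ f. Since f | v and v > 0, f ≤ v. Since v ≤ f, v = f. Since n = v and n ≤ x, v ≤ x. Because x < z, v < z. v = f, so f < z.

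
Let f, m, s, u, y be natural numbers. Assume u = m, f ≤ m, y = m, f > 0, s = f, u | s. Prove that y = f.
s = f and u | s, hence u | f. u = m, so m | f. f > 0, so m ≤ f. Since f ≤ m, m = f. Because y = m, y = f.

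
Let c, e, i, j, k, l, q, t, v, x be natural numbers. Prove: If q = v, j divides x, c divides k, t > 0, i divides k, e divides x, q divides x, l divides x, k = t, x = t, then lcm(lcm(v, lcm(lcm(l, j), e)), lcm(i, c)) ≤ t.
q = v and q divides x, so v divides x. l divides x and j divides x, so lcm(l, j) divides x. Since e divides x, lcm(lcm(l, j), e) divides x. v divides x, so lcm(v, lcm(lcm(l, j), e)) divides x. x = t, so lcm(v, lcm(lcm(l, j), e)) divides t. i divides k and c divides k, so lcm(i, c) divides k. k = t, so lcm(i, c) divides t. lcm(v, lcm(lcm(l, j), e)) divides t, so lcm(lcm(v, lcm(lcm(l, j), e)), lcm(i, c)) divides t. t > 0, so lcm(lcm(v, lcm(lcm(l, j), e)), lcm(i, c)) ≤ t.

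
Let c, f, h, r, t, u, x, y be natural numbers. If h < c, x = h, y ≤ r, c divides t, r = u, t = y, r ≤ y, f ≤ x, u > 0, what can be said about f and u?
f < u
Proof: From x = h and f ≤ x, f ≤ h. Since h < c, f < c. Because y ≤ r and r ≤ y, y = r. r = u, so y = u. Since t = y and c divides t, c divides y. Since y = u, c divides u. Since u > 0, c ≤ u. f < c, so f < u.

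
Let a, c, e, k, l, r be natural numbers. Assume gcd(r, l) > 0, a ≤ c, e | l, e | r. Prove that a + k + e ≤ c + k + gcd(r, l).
From a ≤ c, a + k ≤ c + k. e | r and e | l, so e | gcd(r, l). From gcd(r, l) > 0, e ≤ gcd(r, l). a + k ≤ c + k, so a + k + e ≤ c + k + gcd(r, l).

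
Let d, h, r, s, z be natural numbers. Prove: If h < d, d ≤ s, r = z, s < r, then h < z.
Since r = z and s < r, s < z. d ≤ s, so d < z. Since h < d, h < z.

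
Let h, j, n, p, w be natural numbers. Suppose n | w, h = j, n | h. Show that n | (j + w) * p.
Because h = j and n | h, n | j. n | w, so n | j + w. Then n | (j + w) * p.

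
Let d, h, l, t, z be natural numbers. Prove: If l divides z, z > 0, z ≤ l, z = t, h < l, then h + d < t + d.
l divides z and z > 0, thus l ≤ z. Since z ≤ l, l = z. z = t, so l = t. h < l, so h < t. Then h + d < t + d.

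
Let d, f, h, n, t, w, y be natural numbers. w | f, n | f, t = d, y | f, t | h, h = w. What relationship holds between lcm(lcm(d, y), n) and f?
lcm(lcm(d, y), n) | f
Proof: Because h = w and t | h, t | w. From w | f, t | f. Since t = d, d | f. Because y | f, lcm(d, y) | f. Since n | f, lcm(lcm(d, y), n) | f.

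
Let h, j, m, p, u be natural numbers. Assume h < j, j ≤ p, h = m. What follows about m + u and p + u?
m + u < p + u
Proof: From h = m and h < j, m < j. j ≤ p, so m < p. Then m + u < p + u.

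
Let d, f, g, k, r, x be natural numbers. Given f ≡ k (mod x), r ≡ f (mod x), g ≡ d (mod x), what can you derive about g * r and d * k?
g * r ≡ d * k (mod x)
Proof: r ≡ f (mod x) and f ≡ k (mod x), hence r ≡ k (mod x). Combined with g ≡ d (mod x), by multiplying congruences, g * r ≡ d * k (mod x).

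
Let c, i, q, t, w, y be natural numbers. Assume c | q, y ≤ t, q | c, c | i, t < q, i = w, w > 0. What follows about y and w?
y < w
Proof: y ≤ t and t < q, therefore y < q. c | q and q | c, hence c = q. i = w and c | i, therefore c | w. Because w > 0, c ≤ w. c = q, so q ≤ w. Since y < q, y < w.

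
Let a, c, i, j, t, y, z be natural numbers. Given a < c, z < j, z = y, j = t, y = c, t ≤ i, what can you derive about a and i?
a < i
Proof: From z = y and y = c, z = c. j = t and z < j, so z < t. From z = c, c < t. Since t ≤ i, c < i. a < c, so a < i.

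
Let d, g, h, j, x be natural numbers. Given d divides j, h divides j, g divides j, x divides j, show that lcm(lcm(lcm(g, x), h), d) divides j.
From g divides j and x divides j, lcm(g, x) divides j. h divides j, so lcm(lcm(g, x), h) divides j. Since d divides j, lcm(lcm(lcm(g, x), h), d) divides j.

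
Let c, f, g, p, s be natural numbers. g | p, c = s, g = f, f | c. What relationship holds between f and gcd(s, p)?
f | gcd(s, p)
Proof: c = s and f | c, thus f | s. Because g = f and g | p, f | p. Since f | s, f | gcd(s, p).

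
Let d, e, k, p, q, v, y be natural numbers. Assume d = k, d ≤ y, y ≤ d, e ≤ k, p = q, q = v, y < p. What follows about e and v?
e < v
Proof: Since p = q and q = v, p = v. y ≤ d and d ≤ y, therefore y = d. d = k, so y = k. Since y < p, k < p. e ≤ k, so e < p. Since p = v, e < v.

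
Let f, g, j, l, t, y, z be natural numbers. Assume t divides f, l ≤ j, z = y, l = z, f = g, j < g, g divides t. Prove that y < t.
From f = g and t divides f, t divides g. g divides t, so g = t. Since l ≤ j and j < g, l < g. l = z, so z < g. Since z = y, y < g. Because g = t, y < t.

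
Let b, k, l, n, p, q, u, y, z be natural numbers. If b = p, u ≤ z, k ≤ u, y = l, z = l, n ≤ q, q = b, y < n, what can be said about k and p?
k < p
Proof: Because q = b and b = p, q = p. z = l and u ≤ z, hence u ≤ l. Since k ≤ u, k ≤ l. Since y < n and n ≤ q, y < q. y = l, so l < q. Since k ≤ l, k < q. q = p, so k < p.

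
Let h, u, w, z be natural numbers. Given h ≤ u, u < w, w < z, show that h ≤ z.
h ≤ u and u < w, thus h < w. w < z, so h < z. Then h ≤ z.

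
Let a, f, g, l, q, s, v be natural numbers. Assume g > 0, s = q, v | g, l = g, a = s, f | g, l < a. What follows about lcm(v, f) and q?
lcm(v, f) < q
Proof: v | g and f | g, therefore lcm(v, f) | g. g > 0, so lcm(v, f) ≤ g. l = g and l < a, hence g < a. a = s, so g < s. Since s = q, g < q. Since lcm(v, f) ≤ g, lcm(v, f) < q.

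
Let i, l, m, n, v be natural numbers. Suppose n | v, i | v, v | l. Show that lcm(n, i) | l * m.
Because n | v and i | v, lcm(n, i) | v. Since v | l, lcm(n, i) | l. Then lcm(n, i) | l * m.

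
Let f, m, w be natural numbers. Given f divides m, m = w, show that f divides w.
From m = w and f divides m, by substitution, f divides w.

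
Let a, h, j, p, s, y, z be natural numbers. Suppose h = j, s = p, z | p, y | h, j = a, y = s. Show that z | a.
y = s and y | h, hence s | h. Since s = p, p | h. Since h = j, p | j. z | p, so z | j. Since j = a, z | a.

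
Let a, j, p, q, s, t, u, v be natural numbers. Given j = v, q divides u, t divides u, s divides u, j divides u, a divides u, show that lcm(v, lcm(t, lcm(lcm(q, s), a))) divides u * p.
j = v and j divides u, therefore v divides u. Because q divides u and s divides u, lcm(q, s) divides u. a divides u, so lcm(lcm(q, s), a) divides u. Since t divides u, lcm(t, lcm(lcm(q, s), a)) divides u. Since v divides u, lcm(v, lcm(t, lcm(lcm(q, s), a))) divides u. Then lcm(v, lcm(t, lcm(lcm(q, s), a))) divides u * p.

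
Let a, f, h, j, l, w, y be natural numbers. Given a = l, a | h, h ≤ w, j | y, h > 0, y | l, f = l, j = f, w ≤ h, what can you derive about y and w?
y ≤ w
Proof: Since h ≤ w and w ≤ h, h = w. j = f and f = l, thus j = l. Since j | y, l | y. y | l, so l = y. a = l, so a = y. a | h and h > 0, therefore a ≤ h. Since a = y, y ≤ h. Since h = w, y ≤ w.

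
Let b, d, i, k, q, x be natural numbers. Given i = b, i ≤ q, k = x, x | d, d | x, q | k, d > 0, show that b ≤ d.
Since i = b and i ≤ q, b ≤ q. Since x | d and d | x, x = d. Since k = x, k = d. Because q | k, q | d. d > 0, so q ≤ d. Since b ≤ q, b ≤ d.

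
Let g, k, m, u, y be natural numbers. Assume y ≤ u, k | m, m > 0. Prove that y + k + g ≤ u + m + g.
k | m and m > 0, hence k ≤ m. Then k + g ≤ m + g. y ≤ u, so y + k + g ≤ u + m + g.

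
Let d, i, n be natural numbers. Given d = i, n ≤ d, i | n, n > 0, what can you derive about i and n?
i = n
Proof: d = i and n ≤ d, hence n ≤ i. Because i | n and n > 0, i ≤ n. Since n ≤ i, n = i. Then i = n.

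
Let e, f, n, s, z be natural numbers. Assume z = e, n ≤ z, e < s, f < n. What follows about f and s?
f < s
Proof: z = e and n ≤ z, therefore n ≤ e. Because f < n, f < e. Since e < s, f < s.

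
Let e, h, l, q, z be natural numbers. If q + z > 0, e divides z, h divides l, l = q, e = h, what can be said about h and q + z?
h ≤ q + z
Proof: Since l = q and h divides l, h divides q. e = h and e divides z, so h divides z. h divides q, so h divides q + z. Since q + z > 0, h ≤ q + z.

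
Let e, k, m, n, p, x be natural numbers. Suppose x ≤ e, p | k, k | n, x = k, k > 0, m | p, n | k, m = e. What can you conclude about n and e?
n = e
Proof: n | k and k | n, hence n = k. Because x = k and x ≤ e, k ≤ e. m = e and m | p, hence e | p. p | k, so e | k. k > 0, so e ≤ k. k ≤ e, so k = e. n = k, so n = e.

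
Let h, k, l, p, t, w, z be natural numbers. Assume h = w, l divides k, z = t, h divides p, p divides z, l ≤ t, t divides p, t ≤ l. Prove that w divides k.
t ≤ l and l ≤ t, therefore t = l. z = t and p divides z, therefore p divides t. t divides p, so p = t. Because h divides p, h divides t. Since t = l, h divides l. l divides k, so h divides k. h = w, so w divides k.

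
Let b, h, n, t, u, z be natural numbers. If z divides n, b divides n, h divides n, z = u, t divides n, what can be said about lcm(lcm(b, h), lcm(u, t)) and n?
lcm(lcm(b, h), lcm(u, t)) divides n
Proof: b divides n and h divides n, hence lcm(b, h) divides n. z = u and z divides n, hence u divides n. Since t divides n, lcm(u, t) divides n. Since lcm(b, h) divides n, lcm(lcm(b, h), lcm(u, t)) divides n.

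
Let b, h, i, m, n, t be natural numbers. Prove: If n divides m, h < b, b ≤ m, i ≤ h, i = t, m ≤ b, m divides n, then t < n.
m divides n and n divides m, hence m = n. Since b ≤ m and m ≤ b, b = m. Since i ≤ h and h < b, i < b. b = m, so i < m. Since i = t, t < m. Since m = n, t < n.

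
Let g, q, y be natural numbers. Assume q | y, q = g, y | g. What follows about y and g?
y = g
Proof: Since q = g and q | y, g | y. y | g, so y = g.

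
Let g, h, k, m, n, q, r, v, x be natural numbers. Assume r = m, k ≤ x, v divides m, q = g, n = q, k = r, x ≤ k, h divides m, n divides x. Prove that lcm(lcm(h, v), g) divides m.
h divides m and v divides m, hence lcm(h, v) divides m. n = q and q = g, hence n = g. From x ≤ k and k ≤ x, x = k. k = r, so x = r. n divides x, so n divides r. Since r = m, n divides m. Since n = g, g divides m. lcm(h, v) divides m, so lcm(lcm(h, v), g) divides m.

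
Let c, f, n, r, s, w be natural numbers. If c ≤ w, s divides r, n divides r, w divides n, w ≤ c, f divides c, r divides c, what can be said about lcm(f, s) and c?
lcm(f, s) divides c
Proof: w ≤ c and c ≤ w, thus w = c. Since w divides n, c divides n. Since n divides r, c divides r. r divides c, so r = c. s divides r, so s divides c. Since f divides c, lcm(f, s) divides c.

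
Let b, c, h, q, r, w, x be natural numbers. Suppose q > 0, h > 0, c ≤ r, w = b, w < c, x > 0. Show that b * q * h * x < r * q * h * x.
Because w < c and c ≤ r, w < r. w = b, so b < r. Since q > 0, b * q < r * q. Since h > 0, b * q * h < r * q * h. x > 0, so b * q * h * x < r * q * h * x.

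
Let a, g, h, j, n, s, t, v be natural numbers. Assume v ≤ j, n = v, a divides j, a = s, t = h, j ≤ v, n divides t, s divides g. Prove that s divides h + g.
j ≤ v and v ≤ j, therefore j = v. Since a divides j, a divides v. t = h and n divides t, hence n divides h. Since n = v, v divides h. a divides v, so a divides h. Because a = s, s divides h. s divides g, so s divides h + g.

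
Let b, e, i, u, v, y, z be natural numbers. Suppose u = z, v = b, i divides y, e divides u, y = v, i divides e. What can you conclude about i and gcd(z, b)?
i divides gcd(z, b)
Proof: i divides e and e divides u, hence i divides u. u = z, so i divides z. Since y = v and i divides y, i divides v. Since v = b, i divides b. Because i divides z, i divides gcd(z, b).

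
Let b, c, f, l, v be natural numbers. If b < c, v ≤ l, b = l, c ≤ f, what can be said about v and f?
v < f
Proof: b = l and b < c, therefore l < c. Since c ≤ f, l < f. Since v ≤ l, v < f.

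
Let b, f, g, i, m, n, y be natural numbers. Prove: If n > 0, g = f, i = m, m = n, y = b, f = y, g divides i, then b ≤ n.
From f = y and y = b, f = b. g = f and g divides i, thus f divides i. Since i = m, f divides m. Since m = n, f divides n. n > 0, so f ≤ n. Since f = b, b ≤ n.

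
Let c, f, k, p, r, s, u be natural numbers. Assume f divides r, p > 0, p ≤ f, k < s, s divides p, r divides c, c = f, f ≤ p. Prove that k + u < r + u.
From p ≤ f and f ≤ p, p = f. c = f and r divides c, thus r divides f. Because f divides r, f = r. Since p = f, p = r. Since s divides p and p > 0, s ≤ p. Since p = r, s ≤ r. k < s, so k < r. Then k + u < r + u.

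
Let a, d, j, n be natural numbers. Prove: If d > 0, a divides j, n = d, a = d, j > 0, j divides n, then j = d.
n = d and j divides n, hence j divides d. From d > 0, j ≤ d. Because a = d and a divides j, d divides j. j > 0, so d ≤ j. j ≤ d, so j = d.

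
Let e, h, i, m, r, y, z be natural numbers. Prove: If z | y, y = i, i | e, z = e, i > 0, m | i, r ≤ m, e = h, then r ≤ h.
y = i and z | y, therefore z | i. z = e, so e | i. Since i | e, i = e. Since e = h, i = h. Because m | i and i > 0, m ≤ i. Since r ≤ m, r ≤ i. Since i = h, r ≤ h.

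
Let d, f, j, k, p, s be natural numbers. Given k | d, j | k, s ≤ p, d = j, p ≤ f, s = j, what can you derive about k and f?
k ≤ f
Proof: d = j and k | d, thus k | j. j | k, so j = k. s ≤ p and p ≤ f, therefore s ≤ f. Since s = j, j ≤ f. j = k, so k ≤ f.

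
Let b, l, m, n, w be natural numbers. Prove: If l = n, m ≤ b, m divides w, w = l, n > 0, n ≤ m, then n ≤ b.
w = l and l = n, thus w = n. Since m divides w, m divides n. n > 0, so m ≤ n. Since n ≤ m, m = n. m ≤ b, so n ≤ b.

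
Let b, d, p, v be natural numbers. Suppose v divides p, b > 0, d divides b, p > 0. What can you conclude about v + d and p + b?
v + d ≤ p + b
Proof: Because v divides p and p > 0, v ≤ p. d divides b and b > 0, hence d ≤ b. Since v ≤ p, v + d ≤ p + b.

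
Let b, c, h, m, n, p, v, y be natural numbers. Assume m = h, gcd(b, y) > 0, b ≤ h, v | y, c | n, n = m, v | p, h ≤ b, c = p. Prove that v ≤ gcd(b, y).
Since h ≤ b and b ≤ h, h = b. m = h, so m = b. n = m, so n = b. Since c = p and c | n, p | n. n = b, so p | b. v | p, so v | b. v | y, so v | gcd(b, y). From gcd(b, y) > 0, v ≤ gcd(b, y).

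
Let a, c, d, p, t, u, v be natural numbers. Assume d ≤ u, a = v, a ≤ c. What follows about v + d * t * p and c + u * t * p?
v + d * t * p ≤ c + u * t * p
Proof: a = v and a ≤ c, so v ≤ c. d ≤ u. By multiplying by a non-negative, d * t ≤ u * t. By multiplying by a non-negative, d * t * p ≤ u * t * p. v ≤ c, so v + d * t * p ≤ c + u * t * p.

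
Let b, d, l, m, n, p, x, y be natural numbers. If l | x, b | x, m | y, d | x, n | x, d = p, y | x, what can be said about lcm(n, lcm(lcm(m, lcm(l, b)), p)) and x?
lcm(n, lcm(lcm(m, lcm(l, b)), p)) | x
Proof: From m | y and y | x, m | x. Because l | x and b | x, lcm(l, b) | x. m | x, so lcm(m, lcm(l, b)) | x. d = p and d | x, so p | x. lcm(m, lcm(l, b)) | x, so lcm(lcm(m, lcm(l, b)), p) | x. n | x, so lcm(n, lcm(lcm(m, lcm(l, b)), p)) | x.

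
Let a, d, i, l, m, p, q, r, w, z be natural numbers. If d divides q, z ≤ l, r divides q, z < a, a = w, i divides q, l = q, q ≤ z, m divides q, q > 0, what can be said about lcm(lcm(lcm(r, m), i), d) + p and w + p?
lcm(lcm(lcm(r, m), i), d) + p < w + p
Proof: r divides q and m divides q, therefore lcm(r, m) divides q. From i divides q, lcm(lcm(r, m), i) divides q. d divides q, so lcm(lcm(lcm(r, m), i), d) divides q. Since q > 0, lcm(lcm(lcm(r, m), i), d) ≤ q. l = q and z ≤ l, thus z ≤ q. q ≤ z, so z = q. z < a, so q < a. Since lcm(lcm(lcm(r, m), i), d) ≤ q, lcm(lcm(lcm(r, m), i), d) < a. Because a = w, lcm(lcm(lcm(r, m), i), d) < w. Then lcm(lcm(lcm(r, m), i), d) + p < w + p.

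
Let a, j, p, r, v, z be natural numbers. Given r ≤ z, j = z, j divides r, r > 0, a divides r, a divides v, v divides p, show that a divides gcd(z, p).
j = z and j divides r, thus z divides r. Since r > 0, z ≤ r. Because r ≤ z, r = z. a divides r, so a divides z. a divides v and v divides p, therefore a divides p. a divides z, so a divides gcd(z, p).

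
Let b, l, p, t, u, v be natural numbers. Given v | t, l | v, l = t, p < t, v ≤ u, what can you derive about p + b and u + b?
p + b < u + b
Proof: l = t and l | v, thus t | v. v | t, so t = v. Since p < t, p < v. Since v ≤ u, p < u. Then p + b < u + b.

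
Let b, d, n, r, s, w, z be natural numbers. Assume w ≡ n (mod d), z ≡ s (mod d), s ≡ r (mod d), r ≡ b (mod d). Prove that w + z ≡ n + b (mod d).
Since z ≡ s (mod d) and s ≡ r (mod d), z ≡ r (mod d). Since r ≡ b (mod d), z ≡ b (mod d). Since w ≡ n (mod d), by adding congruences, w + z ≡ n + b (mod d).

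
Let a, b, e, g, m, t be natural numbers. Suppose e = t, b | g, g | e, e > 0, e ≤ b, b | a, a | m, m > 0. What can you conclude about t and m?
t ≤ m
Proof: b | g and g | e, so b | e. e > 0, so b ≤ e. e ≤ b, so b = e. b | a and a | m, hence b | m. Since b = e, e | m. Because m > 0, e ≤ m. From e = t, t ≤ m.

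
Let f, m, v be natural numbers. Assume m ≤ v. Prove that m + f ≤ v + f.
m ≤ v. By adding to both sides, m + f ≤ v + f.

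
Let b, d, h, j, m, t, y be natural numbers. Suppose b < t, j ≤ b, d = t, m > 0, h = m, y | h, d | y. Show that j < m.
Because h = m and y | h, y | m. d | y, so d | m. Since d = t, t | m. m > 0, so t ≤ m. b < t, so b < m. Since j ≤ b, j < m.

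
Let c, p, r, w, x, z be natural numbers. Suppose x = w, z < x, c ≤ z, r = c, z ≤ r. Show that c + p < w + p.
Since r = c and z ≤ r, z ≤ c. Because c ≤ z, z = c. z < x, so c < x. Because x = w, c < w. Then c + p < w + p.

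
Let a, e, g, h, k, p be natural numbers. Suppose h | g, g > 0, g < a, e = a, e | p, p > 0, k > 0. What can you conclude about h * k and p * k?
h * k < p * k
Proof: h | g and g > 0, so h ≤ g. e = a and e | p, therefore a | p. p > 0, so a ≤ p. Since g < a, g < p. h ≤ g, so h < p. Since k > 0, h * k < p * k.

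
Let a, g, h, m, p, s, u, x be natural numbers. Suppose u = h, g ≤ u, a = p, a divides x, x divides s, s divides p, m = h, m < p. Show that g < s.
From u = h and g ≤ u, g ≤ h. a = p and a divides x, thus p divides x. From x divides s, p divides s. s divides p, so p = s. Since m = h and m < p, h < p. Since p = s, h < s. g ≤ h, so g < s.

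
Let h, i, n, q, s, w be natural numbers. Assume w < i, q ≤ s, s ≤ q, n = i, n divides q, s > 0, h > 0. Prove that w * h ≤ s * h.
q ≤ s and s ≤ q, so q = s. n = i and n divides q, so i divides q. Since q = s, i divides s. s > 0, so i ≤ s. Since w < i, w < s. Combining with h > 0, by multiplying by a positive, w * h < s * h. Then w * h ≤ s * h.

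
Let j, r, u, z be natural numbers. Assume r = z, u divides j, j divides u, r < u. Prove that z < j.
Since u divides j and j divides u, u = j. r < u, so r < j. Since r = z, z < j.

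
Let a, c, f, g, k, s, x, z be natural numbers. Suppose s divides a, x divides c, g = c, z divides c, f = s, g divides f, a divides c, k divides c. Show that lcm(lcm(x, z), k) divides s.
f = s and g divides f, so g divides s. Since g = c, c divides s. Since s divides a and a divides c, s divides c. From c divides s, c = s. Since x divides c and z divides c, lcm(x, z) divides c. Since k divides c, lcm(lcm(x, z), k) divides c. Since c = s, lcm(lcm(x, z), k) divides s.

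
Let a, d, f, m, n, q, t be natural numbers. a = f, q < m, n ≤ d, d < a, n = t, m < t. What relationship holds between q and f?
q < f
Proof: q < m and m < t, so q < t. n = t and n ≤ d, so t ≤ d. Since q < t, q < d. a = f and d < a, therefore d < f. Since q < d, q < f.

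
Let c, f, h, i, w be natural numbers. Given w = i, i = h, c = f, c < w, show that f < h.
Because w = i and i = h, w = h. c = f and c < w, therefore f < w. w = h, so f < h.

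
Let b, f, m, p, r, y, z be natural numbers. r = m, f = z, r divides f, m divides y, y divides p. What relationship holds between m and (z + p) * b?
m divides (z + p) * b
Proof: Because f = z and r divides f, r divides z. Because r = m, m divides z. From m divides y and y divides p, m divides p. m divides z, so m divides z + p. Then m divides (z + p) * b.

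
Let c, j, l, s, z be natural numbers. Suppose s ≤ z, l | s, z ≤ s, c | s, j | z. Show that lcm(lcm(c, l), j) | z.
s ≤ z and z ≤ s, so s = z. c | s and l | s, hence lcm(c, l) | s. Since s = z, lcm(c, l) | z. Since j | z, lcm(lcm(c, l), j) | z.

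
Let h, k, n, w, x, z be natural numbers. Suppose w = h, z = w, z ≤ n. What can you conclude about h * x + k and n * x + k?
h * x + k ≤ n * x + k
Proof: z = w and w = h, so z = h. Because z ≤ n, h ≤ n. By multiplying by a non-negative, h * x ≤ n * x. Then h * x + k ≤ n * x + k.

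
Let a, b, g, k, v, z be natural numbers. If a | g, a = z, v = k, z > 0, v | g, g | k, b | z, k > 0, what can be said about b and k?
b ≤ k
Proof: b | z and z > 0, thus b ≤ z. v = k and v | g, so k | g. g | k, so g = k. a = z and a | g, hence z | g. g = k, so z | k. Since k > 0, z ≤ k. b ≤ z, so b ≤ k.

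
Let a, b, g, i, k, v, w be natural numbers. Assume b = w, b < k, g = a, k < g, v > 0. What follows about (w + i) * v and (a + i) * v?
(w + i) * v < (a + i) * v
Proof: Since b = w and b < k, w < k. Since g = a and k < g, k < a. w < k, so w < a. Then w + i < a + i. Since v > 0, (w + i) * v < (a + i) * v.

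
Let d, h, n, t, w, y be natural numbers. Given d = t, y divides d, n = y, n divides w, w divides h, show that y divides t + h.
Since d = t and y divides d, y divides t. Since n divides w and w divides h, n divides h. n = y, so y divides h. Since y divides t, y divides t + h.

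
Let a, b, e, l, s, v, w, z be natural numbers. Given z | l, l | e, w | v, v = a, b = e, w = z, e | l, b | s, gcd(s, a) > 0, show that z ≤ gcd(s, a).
l | e and e | l, therefore l = e. Since z | l, z | e. Since b = e and b | s, e | s. z | e, so z | s. w = z and w | v, thus z | v. Since v = a, z | a. z | s, so z | gcd(s, a). From gcd(s, a) > 0, z ≤ gcd(s, a).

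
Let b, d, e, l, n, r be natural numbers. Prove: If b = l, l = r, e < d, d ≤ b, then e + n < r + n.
Since b = l and l = r, b = r. e < d and d ≤ b, hence e < b. b = r, so e < r. Then e + n < r + n.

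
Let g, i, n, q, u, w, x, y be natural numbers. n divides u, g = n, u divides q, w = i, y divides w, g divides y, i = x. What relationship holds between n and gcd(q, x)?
n divides gcd(q, x)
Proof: n divides u and u divides q, hence n divides q. w = i and i = x, so w = x. Because g = n and g divides y, n divides y. y divides w, so n divides w. w = x, so n divides x. Since n divides q, n divides gcd(q, x).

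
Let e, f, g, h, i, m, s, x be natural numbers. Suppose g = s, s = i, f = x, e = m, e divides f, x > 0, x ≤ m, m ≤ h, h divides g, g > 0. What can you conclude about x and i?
x ≤ i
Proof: From g = s and s = i, g = i. Because e = m and e divides f, m divides f. Since f = x, m divides x. Since x > 0, m ≤ x. x ≤ m, so m = x. h divides g and g > 0, thus h ≤ g. Since m ≤ h, m ≤ g. Since m = x, x ≤ g. Since g = i, x ≤ i.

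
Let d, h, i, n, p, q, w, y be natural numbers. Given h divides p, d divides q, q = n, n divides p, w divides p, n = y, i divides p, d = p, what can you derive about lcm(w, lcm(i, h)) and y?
lcm(w, lcm(i, h)) divides y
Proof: q = n and d divides q, hence d divides n. Since d = p, p divides n. n divides p, so p = n. Since n = y, p = y. i divides p and h divides p, hence lcm(i, h) divides p. w divides p, so lcm(w, lcm(i, h)) divides p. p = y, so lcm(w, lcm(i, h)) divides y.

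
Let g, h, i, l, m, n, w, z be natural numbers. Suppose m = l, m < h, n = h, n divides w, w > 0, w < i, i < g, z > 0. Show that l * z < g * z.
Since m = l and m < h, l < h. Because n = h and n divides w, h divides w. Because w > 0, h ≤ w. Since l < h, l < w. Since w < i, l < i. Since i < g, l < g. From z > 0, by multiplying by a positive, l * z < g * z.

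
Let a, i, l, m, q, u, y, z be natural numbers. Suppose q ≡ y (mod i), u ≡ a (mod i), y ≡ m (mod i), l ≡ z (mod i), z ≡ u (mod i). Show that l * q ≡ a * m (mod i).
l ≡ z (mod i) and z ≡ u (mod i), thus l ≡ u (mod i). Since u ≡ a (mod i), l ≡ a (mod i). From q ≡ y (mod i) and y ≡ m (mod i), q ≡ m (mod i). Since l ≡ a (mod i), by multiplying congruences, l * q ≡ a * m (mod i).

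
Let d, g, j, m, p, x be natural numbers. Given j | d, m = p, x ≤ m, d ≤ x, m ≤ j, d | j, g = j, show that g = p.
Because d | j and j | d, d = j. d ≤ x and x ≤ m, thus d ≤ m. Since d = j, j ≤ m. Since m ≤ j, j = m. Since g = j, g = m. Since m = p, g = p.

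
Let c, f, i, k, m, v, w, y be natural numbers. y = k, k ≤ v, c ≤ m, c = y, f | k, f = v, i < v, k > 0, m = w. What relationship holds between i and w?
i < w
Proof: Since f = v and f | k, v | k. k > 0, so v ≤ k. From k ≤ v, v = k. Since i < v, i < k. Because c = y and y = k, c = k. From m = w and c ≤ m, c ≤ w. Since c = k, k ≤ w. i < k, so i < w.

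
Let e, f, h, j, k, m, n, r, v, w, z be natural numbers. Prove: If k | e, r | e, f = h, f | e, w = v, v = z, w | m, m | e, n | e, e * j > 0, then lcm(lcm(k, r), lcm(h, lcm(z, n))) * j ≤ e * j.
Since k | e and r | e, lcm(k, r) | e. Since f = h and f | e, h | e. w = v and v = z, so w = z. w | m and m | e, so w | e. Since w = z, z | e. n | e, so lcm(z, n) | e. h | e, so lcm(h, lcm(z, n)) | e. Since lcm(k, r) | e, lcm(lcm(k, r), lcm(h, lcm(z, n))) | e. Then lcm(lcm(k, r), lcm(h, lcm(z, n))) * j | e * j. From e * j > 0, lcm(lcm(k, r), lcm(h, lcm(z, n))) * j ≤ e * j.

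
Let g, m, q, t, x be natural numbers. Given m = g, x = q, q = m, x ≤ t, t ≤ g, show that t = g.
q = m and m = g, thus q = g. Since x = q and x ≤ t, q ≤ t. Since q = g, g ≤ t. t ≤ g, so g = t. Then t = g.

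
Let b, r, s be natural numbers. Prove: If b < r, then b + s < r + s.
Since b < r, by adding to both sides, b + s < r + s.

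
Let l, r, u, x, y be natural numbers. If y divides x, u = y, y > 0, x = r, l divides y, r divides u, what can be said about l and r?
l ≤ r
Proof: From x = r and y divides x, y divides r. Since u = y and r divides u, r divides y. y divides r, so y = r. l divides y and y > 0, thus l ≤ y. Since y = r, l ≤ r.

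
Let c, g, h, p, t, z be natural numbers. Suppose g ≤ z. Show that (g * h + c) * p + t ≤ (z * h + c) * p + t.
Since g ≤ z, by multiplying by a non-negative, g * h ≤ z * h. Then g * h + c ≤ z * h + c. By multiplying by a non-negative, (g * h + c) * p ≤ (z * h + c) * p. Then (g * h + c) * p + t ≤ (z * h + c) * p + t.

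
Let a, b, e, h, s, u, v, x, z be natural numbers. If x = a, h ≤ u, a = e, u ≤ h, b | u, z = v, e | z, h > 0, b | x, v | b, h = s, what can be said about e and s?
e ≤ s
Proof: Since x = a and a = e, x = e. b | x, so b | e. z = v and e | z, so e | v. v | b, so e | b. Since b | e, b = e. From u ≤ h and h ≤ u, u = h. Since b | u, b | h. h > 0, so b ≤ h. h = s, so b ≤ s. Since b = e, e ≤ s.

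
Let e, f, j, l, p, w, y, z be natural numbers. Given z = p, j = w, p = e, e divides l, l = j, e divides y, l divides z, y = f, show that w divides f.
l = j and j = w, hence l = w. z = p and p = e, therefore z = e. Since l divides z, l divides e. e divides l, so e = l. y = f and e divides y, so e divides f. e = l, so l divides f. l = w, so w divides f.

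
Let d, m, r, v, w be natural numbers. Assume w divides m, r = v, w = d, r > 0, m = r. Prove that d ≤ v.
Since m = r and w divides m, w divides r. Since r > 0, w ≤ r. w = d, so d ≤ r. r = v, so d ≤ v.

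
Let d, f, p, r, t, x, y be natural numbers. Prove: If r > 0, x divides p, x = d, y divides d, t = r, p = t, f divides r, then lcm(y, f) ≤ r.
x = d and x divides p, therefore d divides p. Since p = t, d divides t. t = r, so d divides r. Since y divides d, y divides r. Since f divides r, lcm(y, f) divides r. Since r > 0, lcm(y, f) ≤ r.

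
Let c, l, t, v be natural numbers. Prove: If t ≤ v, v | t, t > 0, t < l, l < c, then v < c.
v | t and t > 0, therefore v ≤ t. Since t ≤ v, t = v. Since t < l and l < c, t < c. Since t = v, v < c.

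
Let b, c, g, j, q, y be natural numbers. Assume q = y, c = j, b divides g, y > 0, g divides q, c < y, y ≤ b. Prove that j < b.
Since q = y and g divides q, g divides y. Since b divides g, b divides y. Since y > 0, b ≤ y. y ≤ b, so y = b. c = j and c < y, therefore j < y. Since y = b, j < b.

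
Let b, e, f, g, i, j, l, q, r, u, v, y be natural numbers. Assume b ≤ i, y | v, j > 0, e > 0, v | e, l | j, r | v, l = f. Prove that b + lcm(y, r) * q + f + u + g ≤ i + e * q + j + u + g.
y | v and r | v, hence lcm(y, r) | v. v | e, so lcm(y, r) | e. Since e > 0, lcm(y, r) ≤ e. Then lcm(y, r) * q ≤ e * q. Since b ≤ i, b + lcm(y, r) * q ≤ i + e * q. l | j and j > 0, thus l ≤ j. Since l = f, f ≤ j. Then f + u ≤ j + u. Because b + lcm(y, r) * q ≤ i + e * q, b + lcm(y, r) * q + f + u ≤ i + e * q + j + u. Then b + lcm(y, r) * q + f + u + g ≤ i + e * q + j + u + g.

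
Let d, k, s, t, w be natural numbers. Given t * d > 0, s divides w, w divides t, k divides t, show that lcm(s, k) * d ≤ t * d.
s divides w and w divides t, hence s divides t. Since k divides t, lcm(s, k) divides t. Then lcm(s, k) * d divides t * d. Since t * d > 0, lcm(s, k) * d ≤ t * d.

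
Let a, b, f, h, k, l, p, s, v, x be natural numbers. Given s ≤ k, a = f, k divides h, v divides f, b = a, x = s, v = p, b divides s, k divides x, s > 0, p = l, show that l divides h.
Because v = p and p = l, v = l. From x = s and k divides x, k divides s. Since s > 0, k ≤ s. Since s ≤ k, s = k. b = a and b divides s, therefore a divides s. Because a = f, f divides s. v divides f, so v divides s. s = k, so v divides k. v = l, so l divides k. Since k divides h, l divides h.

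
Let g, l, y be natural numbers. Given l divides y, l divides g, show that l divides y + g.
Since l divides y and l divides g, by divisibility of sums, l divides y + g.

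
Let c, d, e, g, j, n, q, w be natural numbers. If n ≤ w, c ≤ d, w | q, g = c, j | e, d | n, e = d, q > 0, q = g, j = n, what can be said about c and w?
c = w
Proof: e = d and j | e, so j | d. j = n, so n | d. Since d | n, n = d. n ≤ w, so d ≤ w. From c ≤ d, c ≤ w. Because q = g and g = c, q = c. w | q and q > 0, hence w ≤ q. q = c, so w ≤ c. Since c ≤ w, c = w.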